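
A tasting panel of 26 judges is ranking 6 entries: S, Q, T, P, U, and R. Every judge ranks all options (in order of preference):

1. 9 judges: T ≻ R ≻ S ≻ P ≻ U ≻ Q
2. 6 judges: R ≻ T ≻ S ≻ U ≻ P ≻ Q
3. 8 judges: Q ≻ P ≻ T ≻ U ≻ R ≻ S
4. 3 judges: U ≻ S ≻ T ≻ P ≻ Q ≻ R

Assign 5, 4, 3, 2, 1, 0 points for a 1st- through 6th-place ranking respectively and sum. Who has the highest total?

T

S: 9·3 + 6·3 + 8·0 + 3·4 = 57
Q: 9·0 + 6·0 + 8·5 + 3·1 = 43
T: 9·5 + 6·4 + 8·3 + 3·3 = 102
P: 9·2 + 6·1 + 8·4 + 3·2 = 62
U: 9·1 + 6·2 + 8·2 + 3·5 = 52
R: 9·4 + 6·5 + 8·1 + 3·0 = 74
T has the highest Borda score (102).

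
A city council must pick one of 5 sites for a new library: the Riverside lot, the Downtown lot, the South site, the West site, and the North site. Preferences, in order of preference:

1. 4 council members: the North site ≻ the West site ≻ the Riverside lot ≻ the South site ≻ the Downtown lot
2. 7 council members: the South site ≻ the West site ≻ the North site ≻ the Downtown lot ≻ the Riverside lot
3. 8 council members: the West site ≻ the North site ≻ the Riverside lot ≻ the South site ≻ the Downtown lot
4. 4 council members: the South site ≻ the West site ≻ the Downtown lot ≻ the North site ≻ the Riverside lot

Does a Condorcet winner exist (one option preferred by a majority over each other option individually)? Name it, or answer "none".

the West site

the West site vs the Riverside lot: 23–0 for the West site.
the West site vs the Downtown lot: 23–0 for the West site.
the West site vs the South site: 12–11 for the West site.
the West site vs the North site: 19–4 for the West site.
the West site beats every other option head-to-head.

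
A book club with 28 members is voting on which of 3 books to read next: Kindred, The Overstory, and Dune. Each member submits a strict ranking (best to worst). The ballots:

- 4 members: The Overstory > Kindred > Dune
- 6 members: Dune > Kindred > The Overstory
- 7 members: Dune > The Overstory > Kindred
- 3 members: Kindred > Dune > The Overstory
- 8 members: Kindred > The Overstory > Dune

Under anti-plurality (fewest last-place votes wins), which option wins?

Kindred

Last-place votes: Kindred 7, The Overstory 9, Dune 12.
Kindred is ranked last by the fewest voters, so Kindred wins.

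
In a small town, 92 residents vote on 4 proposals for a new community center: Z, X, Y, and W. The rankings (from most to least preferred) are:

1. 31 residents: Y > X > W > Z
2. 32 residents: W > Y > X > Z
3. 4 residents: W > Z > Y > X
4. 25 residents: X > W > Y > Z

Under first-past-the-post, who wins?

First-place votes: Z 0, X 25, Y 31, W 36.
W has the most first-place votes.

W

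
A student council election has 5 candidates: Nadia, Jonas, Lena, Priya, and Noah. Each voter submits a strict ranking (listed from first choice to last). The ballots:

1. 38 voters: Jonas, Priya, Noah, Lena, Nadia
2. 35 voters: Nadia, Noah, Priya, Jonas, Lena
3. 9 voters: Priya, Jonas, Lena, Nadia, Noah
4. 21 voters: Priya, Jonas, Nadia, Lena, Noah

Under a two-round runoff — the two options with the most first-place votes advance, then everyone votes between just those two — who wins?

Round 1 first-place votes: Nadia 35, Jonas 38, Lena 0, Priya 30, Noah 0.
Jonas and Nadia advance.
Runoff: Jonas is preferred to Nadia by 68 voters; Nadia by 35.
Jonas wins the runoff.

Jonas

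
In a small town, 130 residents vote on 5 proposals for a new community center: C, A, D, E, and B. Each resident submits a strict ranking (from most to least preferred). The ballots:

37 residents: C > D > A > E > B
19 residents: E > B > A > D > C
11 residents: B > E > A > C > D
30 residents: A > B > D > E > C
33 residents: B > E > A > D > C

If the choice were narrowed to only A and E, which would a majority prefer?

A

Voters preferring A to E: 67; preferring E to A: 63.
A wins the head-to-head.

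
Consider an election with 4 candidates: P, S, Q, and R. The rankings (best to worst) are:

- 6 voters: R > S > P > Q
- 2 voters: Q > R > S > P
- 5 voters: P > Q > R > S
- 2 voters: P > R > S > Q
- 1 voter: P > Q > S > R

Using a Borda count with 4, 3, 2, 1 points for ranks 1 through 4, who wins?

R

P: 6·2 + 2·1 + 5·4 + 2·4 + 1·4 = 46
S: 6·3 + 2·2 + 5·1 + 2·2 + 1·2 = 33
Q: 6·1 + 2·4 + 5·3 + 2·1 + 1·3 = 34
R: 6·4 + 2·3 + 5·2 + 2·3 + 1·1 = 47
R has the highest Borda score (47).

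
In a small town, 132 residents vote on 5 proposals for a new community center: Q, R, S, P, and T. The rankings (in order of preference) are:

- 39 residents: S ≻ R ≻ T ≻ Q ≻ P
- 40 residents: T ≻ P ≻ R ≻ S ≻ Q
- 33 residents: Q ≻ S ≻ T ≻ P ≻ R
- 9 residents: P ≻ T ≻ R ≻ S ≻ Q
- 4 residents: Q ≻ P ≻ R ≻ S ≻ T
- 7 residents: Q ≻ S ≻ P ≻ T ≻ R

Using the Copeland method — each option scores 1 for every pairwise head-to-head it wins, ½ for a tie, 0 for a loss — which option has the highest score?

Q: beats P; loses to R, S, and T → score 1.
R: beats Q; loses to S, P, and T → score 1.
S: beats Q, R, P, and T → score 4.
P: beats R; loses to Q, S, and T → score 1.
T: beats Q, R, and P; loses to S → score 3.
S has the best pairwise record.

S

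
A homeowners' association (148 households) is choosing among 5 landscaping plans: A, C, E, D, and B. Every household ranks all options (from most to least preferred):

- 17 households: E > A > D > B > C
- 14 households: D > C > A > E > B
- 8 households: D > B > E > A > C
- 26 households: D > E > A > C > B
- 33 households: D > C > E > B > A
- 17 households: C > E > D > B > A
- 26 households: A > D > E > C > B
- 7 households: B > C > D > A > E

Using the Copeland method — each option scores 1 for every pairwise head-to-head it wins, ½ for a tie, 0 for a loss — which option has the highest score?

A: beats C and B; loses to E and D → score 2.
C: beats B; loses to A, E, and D → score 1.
E: beats A, C, and B; loses to D → score 3.
D: beats A, C, E, and B → score 4.
B: loses to A, C, E, and D → score 0.
D has the best pairwise record.

D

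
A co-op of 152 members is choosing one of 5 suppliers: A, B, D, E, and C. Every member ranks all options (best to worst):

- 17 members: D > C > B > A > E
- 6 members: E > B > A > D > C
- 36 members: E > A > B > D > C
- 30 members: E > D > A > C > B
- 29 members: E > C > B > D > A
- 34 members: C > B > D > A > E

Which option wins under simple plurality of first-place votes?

First-place votes: A 0, B 0, D 17, E 101, C 34.
E has the most first-place votes.

E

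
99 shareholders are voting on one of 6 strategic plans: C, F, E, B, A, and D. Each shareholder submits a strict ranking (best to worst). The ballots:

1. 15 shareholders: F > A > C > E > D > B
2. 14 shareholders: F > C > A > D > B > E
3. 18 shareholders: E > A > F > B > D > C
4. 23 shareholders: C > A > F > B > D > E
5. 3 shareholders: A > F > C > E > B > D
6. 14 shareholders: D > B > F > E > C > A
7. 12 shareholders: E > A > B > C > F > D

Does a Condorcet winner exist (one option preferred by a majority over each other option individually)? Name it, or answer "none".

Checking pairwise contests:
F beats C 64–35.
A beats F 56–43.
C beats E 55–44.
C beats B 55–44.
C beats A 51–48.
C beats D 67–32.
Every option loses at least one head-to-head, so there is no Condorcet winner.

none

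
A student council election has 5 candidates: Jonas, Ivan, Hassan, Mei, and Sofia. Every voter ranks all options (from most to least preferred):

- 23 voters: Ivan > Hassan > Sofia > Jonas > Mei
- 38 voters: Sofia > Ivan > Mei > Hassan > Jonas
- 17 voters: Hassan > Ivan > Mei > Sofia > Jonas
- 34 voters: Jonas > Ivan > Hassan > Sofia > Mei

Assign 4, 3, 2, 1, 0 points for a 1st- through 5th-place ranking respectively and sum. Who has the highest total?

Jonas: 23·1 + 38·0 + 17·0 + 34·4 = 159
Ivan: 23·4 + 38·3 + 17·3 + 34·3 = 359
Hassan: 23·3 + 38·1 + 17·4 + 34·2 = 243
Mei: 23·0 + 38·2 + 17·2 + 34·0 = 110
Sofia: 23·2 + 38·4 + 17·1 + 34·1 = 249
Ivan has the highest Borda score (359).

Ivan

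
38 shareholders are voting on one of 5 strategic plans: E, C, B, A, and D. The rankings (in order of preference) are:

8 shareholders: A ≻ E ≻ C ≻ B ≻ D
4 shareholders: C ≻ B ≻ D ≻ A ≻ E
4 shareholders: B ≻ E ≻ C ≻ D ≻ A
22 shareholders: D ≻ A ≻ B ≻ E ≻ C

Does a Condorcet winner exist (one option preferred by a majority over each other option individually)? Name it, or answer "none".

D vs E: 26–12 for D.
D vs C: 22–16 for D.
D vs B: 22–16 for D.
D vs A: 30–8 for D.
D beats every other option head-to-head.

D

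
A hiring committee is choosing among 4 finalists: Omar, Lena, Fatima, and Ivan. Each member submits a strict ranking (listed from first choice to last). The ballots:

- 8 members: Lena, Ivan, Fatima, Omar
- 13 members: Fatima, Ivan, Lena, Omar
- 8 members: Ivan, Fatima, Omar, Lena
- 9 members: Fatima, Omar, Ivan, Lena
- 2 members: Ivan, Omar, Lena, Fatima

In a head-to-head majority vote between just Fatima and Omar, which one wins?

Voters preferring Fatima to Omar: 38; preferring Omar to Fatima: 2.
Fatima wins the head-to-head.

Fatima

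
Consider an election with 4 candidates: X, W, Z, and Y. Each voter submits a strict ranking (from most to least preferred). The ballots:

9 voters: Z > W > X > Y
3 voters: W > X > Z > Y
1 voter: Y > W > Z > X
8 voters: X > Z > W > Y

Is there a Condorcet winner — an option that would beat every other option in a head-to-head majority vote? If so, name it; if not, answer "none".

Checking pairwise contests:
W beats X 13–8.
Z beats W 17–4.
X beats Z 11–10.
X beats Y 20–1.
Every option loses at least one head-to-head, so there is no Condorcet winner.

none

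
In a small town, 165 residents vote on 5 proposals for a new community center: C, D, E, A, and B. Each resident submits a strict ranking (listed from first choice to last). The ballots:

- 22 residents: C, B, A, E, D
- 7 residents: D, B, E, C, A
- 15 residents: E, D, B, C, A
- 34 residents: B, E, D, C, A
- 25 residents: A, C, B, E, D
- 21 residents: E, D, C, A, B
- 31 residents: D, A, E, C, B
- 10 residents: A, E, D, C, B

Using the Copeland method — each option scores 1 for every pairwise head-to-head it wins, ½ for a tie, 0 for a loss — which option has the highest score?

D

C: beats A and B; loses to D and E → score 2.
D: beats C, A, and B; loses to E → score 3.
E: beats C and D; loses to A and B → score 2.
A: beats E and B; loses to C and D → score 2.
B: beats E; loses to C, D, and A → score 1.
D has the best pairwise record.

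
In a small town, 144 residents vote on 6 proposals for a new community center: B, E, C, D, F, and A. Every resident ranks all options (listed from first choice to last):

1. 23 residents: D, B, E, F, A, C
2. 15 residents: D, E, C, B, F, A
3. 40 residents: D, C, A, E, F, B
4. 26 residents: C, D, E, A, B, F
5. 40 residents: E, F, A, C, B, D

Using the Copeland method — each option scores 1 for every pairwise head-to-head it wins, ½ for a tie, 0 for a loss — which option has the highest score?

D

B: loses to E, C, D, F, and A → score 0.
E: beats B, C, F, and A; loses to D → score 4.
C: beats B, F, and A; loses to E and D → score 3.
D: beats B, E, C, F, and A → score 5.
F: beats B and A; loses to E, C, and D → score 2.
A: beats B; loses to E, C, D, and F → score 1.
D has the best pairwise record.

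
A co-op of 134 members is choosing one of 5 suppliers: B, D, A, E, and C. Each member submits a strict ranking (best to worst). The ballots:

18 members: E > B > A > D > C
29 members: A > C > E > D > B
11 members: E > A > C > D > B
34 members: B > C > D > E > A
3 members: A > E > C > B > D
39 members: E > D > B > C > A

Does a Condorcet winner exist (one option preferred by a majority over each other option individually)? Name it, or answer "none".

E

E vs B: 100–34 for E.
E vs D: 100–34 for E.
E vs A: 102–32 for E.
E vs C: 71–63 for E.
E beats every other option head-to-head.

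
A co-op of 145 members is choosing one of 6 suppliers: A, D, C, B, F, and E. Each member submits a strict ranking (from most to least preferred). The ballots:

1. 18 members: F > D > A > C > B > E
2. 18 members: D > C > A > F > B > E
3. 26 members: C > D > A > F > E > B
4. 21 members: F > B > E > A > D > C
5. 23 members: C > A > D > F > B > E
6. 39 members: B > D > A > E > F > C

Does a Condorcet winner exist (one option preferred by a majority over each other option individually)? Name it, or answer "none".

D vs A: 101–44 for D.
D vs C: 96–49 for D.
D vs B: 85–60 for D.
D vs F: 106–39 for D.
D vs E: 124–21 for D.
D beats every other option head-to-head.

D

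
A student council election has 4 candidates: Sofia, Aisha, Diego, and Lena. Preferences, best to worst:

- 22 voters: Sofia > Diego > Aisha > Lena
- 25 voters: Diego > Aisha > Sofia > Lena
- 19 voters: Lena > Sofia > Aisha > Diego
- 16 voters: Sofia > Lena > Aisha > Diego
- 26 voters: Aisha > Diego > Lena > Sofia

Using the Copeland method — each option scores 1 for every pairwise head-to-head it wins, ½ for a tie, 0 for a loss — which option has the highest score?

Sofia: beats Aisha, Diego, and Lena → score 3.
Aisha: beats Diego and Lena; loses to Sofia → score 2.
Diego: beats Lena; loses to Sofia and Aisha → score 1.
Lena: loses to Sofia, Aisha, and Diego → score 0.
Sofia has the best pairwise record.

Sofia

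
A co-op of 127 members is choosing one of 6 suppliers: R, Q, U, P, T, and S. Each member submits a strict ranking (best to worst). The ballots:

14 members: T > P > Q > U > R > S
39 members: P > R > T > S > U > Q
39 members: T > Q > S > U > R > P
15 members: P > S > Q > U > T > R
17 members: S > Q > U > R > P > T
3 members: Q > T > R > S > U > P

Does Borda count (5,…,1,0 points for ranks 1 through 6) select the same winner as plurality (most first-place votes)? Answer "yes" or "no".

no

Borda — scores: R 252, Q 326, U 229, P 343, T 409, S 346. Winner: T.
Plurality — first-place votes: R 0, Q 3, U 0, P 54, T 53, S 17. Winner: P.
The two methods disagree.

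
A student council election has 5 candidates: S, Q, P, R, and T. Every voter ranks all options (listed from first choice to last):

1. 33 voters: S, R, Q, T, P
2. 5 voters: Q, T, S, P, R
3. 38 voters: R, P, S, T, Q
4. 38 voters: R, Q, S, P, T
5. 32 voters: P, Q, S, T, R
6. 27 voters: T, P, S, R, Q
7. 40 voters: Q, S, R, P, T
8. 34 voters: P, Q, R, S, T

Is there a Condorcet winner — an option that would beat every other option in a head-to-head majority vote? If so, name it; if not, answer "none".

none

Checking pairwise contests:
Q beats S 149–98.
P beats Q 131–116.
R beats P 149–98.
S beats R 137–110.
S beats T 215–32.
Every option loses at least one head-to-head, so there is no Condorcet winner.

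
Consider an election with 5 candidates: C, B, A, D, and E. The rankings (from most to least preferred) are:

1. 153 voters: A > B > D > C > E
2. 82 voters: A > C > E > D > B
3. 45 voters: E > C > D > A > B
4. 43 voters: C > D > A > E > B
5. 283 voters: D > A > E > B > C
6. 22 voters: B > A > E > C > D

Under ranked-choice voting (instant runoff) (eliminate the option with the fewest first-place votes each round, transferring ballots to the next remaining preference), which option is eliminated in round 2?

C

Round 1: C 43, B 22, A 235, D 283, E 45. Eliminate B.
Round 2: C 43, A 257, D 283, E 45. Eliminate C.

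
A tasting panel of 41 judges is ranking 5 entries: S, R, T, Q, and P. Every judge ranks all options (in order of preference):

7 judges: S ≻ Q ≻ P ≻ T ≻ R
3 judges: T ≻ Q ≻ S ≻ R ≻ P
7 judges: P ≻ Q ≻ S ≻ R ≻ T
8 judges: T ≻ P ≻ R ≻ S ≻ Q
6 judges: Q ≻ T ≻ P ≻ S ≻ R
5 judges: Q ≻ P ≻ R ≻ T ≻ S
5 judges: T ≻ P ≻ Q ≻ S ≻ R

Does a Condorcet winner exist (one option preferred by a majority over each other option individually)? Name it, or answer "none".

Q vs S: 26–15 for Q.
Q vs R: 33–8 for Q.
Q vs T: 25–16 for Q.
Q vs P: 21–20 for Q.
Q beats every other option head-to-head.

Q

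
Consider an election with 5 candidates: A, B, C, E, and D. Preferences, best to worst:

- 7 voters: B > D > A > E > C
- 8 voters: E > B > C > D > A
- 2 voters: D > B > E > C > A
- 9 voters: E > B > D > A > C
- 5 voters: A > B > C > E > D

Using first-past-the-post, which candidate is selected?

E

First-place votes: A 5, B 7, C 0, E 17, D 2.
E has the most first-place votes.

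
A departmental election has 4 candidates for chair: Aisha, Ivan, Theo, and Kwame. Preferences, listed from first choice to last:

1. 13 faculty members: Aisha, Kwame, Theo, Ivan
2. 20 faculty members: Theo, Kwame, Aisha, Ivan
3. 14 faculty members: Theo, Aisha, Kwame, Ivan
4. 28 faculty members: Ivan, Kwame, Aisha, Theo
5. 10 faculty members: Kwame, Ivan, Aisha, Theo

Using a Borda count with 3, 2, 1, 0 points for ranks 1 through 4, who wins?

Kwame

Aisha: 13·3 + 20·1 + 14·2 + 28·1 + 10·1 = 125
Ivan: 13·0 + 20·0 + 14·0 + 28·3 + 10·2 = 104
Theo: 13·1 + 20·3 + 14·3 + 28·0 + 10·0 = 115
Kwame: 13·2 + 20·2 + 14·1 + 28·2 + 10·3 = 166
Kwame has the highest Borda score (166).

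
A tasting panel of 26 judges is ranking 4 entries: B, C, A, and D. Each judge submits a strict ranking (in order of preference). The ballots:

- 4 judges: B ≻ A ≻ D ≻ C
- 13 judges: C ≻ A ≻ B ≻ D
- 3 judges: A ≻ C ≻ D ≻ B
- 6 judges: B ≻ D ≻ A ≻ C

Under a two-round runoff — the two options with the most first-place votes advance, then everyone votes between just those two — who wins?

Round 1 first-place votes: B 10, C 13, A 3, D 0.
C and B advance.
Runoff: C is preferred to B by 16 voters; B by 10.
C wins the runoff.

C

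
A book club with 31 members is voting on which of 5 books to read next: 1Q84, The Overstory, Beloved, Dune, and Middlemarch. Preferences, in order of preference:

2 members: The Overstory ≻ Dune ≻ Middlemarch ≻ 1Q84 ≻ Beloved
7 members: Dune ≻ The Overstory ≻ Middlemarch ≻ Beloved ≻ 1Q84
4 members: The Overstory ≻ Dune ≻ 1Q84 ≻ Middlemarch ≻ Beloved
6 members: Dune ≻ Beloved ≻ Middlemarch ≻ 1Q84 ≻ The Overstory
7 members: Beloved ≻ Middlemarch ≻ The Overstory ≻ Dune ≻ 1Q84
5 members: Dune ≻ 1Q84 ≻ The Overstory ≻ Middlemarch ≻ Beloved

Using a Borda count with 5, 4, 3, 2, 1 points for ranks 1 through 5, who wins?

Dune

1Q84: 2·2 + 7·1 + 4·3 + 6·2 + 7·1 + 5·4 = 62
The Overstory: 2·5 + 7·4 + 4·5 + 6·1 + 7·3 + 5·3 = 100
Beloved: 2·1 + 7·2 + 4·1 + 6·4 + 7·5 + 5·1 = 84
Dune: 2·4 + 7·5 + 4·4 + 6·5 + 7·2 + 5·5 = 128
Middlemarch: 2·3 + 7·3 + 4·2 + 6·3 + 7·4 + 5·2 = 91
Dune has the highest Borda score (128).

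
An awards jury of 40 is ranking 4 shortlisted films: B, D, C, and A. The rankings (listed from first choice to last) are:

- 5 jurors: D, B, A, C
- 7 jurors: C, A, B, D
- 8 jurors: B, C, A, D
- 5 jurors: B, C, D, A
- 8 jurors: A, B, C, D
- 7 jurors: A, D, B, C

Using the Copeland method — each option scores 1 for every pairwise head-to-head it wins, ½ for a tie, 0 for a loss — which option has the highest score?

A

B: beats D and C; loses to A → score 2.
D: loses to B, C, and A → score 0.
C: beats D; ties A; loses to B → score 1.5.
A: beats B and D; ties C → score 2.5.
A has the best pairwise record.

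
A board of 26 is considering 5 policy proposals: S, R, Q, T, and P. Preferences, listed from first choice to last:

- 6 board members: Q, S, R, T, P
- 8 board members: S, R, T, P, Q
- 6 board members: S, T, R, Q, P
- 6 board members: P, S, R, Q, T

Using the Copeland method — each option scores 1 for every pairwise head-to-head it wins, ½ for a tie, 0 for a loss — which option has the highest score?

S

S: beats R, Q, T, and P → score 4.
R: beats Q, T, and P; loses to S → score 3.
Q: loses to S, R, T, and P → score 0.
T: beats Q and P; loses to S and R → score 2.
P: beats Q; loses to S, R, and T → score 1.
S has the best pairwise record.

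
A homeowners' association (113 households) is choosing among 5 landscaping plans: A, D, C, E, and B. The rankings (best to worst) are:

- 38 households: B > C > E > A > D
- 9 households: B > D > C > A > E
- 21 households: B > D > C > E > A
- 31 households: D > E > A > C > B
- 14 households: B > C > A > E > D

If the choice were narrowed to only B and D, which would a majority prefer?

B

Voters preferring B to D: 82; preferring D to B: 31.
B wins the head-to-head.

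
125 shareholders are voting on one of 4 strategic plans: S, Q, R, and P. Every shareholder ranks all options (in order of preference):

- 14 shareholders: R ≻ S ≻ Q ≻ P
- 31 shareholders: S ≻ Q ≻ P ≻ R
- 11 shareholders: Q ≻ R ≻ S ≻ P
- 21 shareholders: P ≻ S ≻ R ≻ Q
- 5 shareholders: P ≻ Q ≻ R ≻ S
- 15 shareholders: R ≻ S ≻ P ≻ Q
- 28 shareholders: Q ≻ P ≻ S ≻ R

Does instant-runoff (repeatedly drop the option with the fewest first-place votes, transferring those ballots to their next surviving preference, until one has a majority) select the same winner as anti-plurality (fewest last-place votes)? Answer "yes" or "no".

Instant-runoff — R1 S 31, Q 39, R 29, P 26 (P out); R2 S 52, Q 44, R 29 (R out); R3 S 81, Q 44 (S winner). Winner: S.
Anti-plurality — last-place votes: S 5, Q 36, R 59, P 25. Winner: S.
The two methods agree.

yes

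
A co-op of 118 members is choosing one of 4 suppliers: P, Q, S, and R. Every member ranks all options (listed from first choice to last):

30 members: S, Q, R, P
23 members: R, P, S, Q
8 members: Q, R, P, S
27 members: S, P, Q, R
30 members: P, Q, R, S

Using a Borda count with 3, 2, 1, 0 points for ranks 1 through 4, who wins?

P: 30·0 + 23·2 + 8·1 + 27·2 + 30·3 = 198
Q: 30·2 + 23·0 + 8·3 + 27·1 + 30·2 = 171
S: 30·3 + 23·1 + 8·0 + 27·3 + 30·0 = 194
R: 30·1 + 23·3 + 8·2 + 27·0 + 30·1 = 145
P has the highest Borda score (198).

P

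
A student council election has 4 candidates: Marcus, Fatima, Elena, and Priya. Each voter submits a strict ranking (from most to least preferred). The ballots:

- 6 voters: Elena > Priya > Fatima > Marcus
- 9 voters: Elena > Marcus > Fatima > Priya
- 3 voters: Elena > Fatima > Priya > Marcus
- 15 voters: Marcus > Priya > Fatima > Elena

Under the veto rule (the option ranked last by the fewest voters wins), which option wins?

Fatima

Last-place votes: Marcus 9, Fatima 0, Elena 15, Priya 9.
Fatima is ranked last by the fewest voters, so Fatima wins.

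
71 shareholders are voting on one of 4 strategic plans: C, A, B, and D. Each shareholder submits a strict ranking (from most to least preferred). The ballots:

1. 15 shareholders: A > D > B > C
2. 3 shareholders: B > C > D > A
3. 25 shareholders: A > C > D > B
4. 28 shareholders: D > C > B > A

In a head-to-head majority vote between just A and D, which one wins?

A

Voters preferring A to D: 40; preferring D to A: 31.
A wins the head-to-head.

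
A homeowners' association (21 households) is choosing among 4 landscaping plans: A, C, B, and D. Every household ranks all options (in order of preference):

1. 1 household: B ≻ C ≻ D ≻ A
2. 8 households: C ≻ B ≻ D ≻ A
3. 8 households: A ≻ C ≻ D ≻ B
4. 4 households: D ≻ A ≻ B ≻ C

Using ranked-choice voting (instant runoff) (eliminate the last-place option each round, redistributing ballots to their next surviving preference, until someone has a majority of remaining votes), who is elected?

A

Round 1: A 8, C 8, B 1, D 4. Eliminate B.
Round 2: A 8, C 9, D 4. Eliminate D.
Round 3: A 12, C 9. A has a majority.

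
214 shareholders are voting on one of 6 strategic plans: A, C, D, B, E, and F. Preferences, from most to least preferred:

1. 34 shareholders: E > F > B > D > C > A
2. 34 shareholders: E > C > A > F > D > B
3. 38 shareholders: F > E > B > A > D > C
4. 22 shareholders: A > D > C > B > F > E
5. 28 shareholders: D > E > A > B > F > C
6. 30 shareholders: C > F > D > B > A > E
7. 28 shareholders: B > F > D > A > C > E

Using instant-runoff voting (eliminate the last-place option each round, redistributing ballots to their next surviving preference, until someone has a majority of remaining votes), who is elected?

F

Round 1: A 22, C 30, D 28, B 28, E 68, F 38. Eliminate A.
Round 2: C 30, D 50, B 28, E 68, F 38. Eliminate B.
Round 3: C 30, D 50, E 68, F 66. Eliminate C.
Round 4: D 50, E 68, F 96. Eliminate D.
Round 5: E 96, F 118. F has a majority.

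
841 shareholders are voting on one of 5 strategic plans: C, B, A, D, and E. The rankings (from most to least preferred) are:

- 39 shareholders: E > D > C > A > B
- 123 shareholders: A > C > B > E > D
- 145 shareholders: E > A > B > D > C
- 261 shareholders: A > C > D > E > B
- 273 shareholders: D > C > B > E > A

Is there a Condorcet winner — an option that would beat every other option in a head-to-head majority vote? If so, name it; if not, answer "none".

none

Checking pairwise contests:
A beats C 529–312.
C beats B 696–145.
E beats A 457–384.
A beats D 529–312.
C beats E 657–184.
Every option loses at least one head-to-head, so there is no Condorcet winner.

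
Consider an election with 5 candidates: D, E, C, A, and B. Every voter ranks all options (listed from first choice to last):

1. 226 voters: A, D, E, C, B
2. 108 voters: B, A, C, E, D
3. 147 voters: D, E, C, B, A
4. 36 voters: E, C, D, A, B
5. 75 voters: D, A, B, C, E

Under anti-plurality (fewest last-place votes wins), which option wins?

Last-place votes: D 108, E 75, C 0, A 147, B 262.
C is ranked last by the fewest voters, so C wins.

C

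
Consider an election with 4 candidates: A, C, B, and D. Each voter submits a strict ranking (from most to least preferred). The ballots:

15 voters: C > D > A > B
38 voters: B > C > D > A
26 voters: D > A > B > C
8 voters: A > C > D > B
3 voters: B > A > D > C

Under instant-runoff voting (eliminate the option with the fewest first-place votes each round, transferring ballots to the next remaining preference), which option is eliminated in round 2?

Round 1: A 8, C 15, B 41, D 26. Eliminate A.
Round 2: C 23, B 41, D 26. Eliminate C.

C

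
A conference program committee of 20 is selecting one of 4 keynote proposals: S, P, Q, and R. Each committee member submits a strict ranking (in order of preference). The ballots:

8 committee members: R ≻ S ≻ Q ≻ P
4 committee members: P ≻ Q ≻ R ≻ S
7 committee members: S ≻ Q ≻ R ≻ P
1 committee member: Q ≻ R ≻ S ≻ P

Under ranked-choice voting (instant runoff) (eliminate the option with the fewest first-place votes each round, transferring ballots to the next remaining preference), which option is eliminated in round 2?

P

Round 1: S 7, P 4, Q 1, R 8. Eliminate Q.
Round 2: S 7, P 4, R 9. Eliminate P.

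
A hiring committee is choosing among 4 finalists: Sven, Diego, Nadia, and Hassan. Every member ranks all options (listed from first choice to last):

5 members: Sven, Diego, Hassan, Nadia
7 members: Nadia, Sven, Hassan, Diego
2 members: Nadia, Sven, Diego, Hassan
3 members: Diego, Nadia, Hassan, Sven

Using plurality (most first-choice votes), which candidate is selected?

First-place votes: Sven 5, Diego 3, Nadia 9, Hassan 0.
Nadia has the most first-place votes.

Nadia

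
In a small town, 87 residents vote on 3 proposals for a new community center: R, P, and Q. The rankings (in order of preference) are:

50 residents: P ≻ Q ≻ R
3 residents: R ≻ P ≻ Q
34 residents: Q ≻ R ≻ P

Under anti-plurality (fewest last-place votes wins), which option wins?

Last-place votes: R 50, P 34, Q 3.
Q is ranked last by the fewest voters, so Q wins.

Q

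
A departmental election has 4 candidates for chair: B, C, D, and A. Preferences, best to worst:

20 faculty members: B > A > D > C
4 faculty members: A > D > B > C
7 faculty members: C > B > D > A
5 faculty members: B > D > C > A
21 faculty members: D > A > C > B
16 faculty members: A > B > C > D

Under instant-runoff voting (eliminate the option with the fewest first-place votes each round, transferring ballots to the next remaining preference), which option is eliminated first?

C

Round 1: B 25, C 7, D 21, A 20. Eliminate C.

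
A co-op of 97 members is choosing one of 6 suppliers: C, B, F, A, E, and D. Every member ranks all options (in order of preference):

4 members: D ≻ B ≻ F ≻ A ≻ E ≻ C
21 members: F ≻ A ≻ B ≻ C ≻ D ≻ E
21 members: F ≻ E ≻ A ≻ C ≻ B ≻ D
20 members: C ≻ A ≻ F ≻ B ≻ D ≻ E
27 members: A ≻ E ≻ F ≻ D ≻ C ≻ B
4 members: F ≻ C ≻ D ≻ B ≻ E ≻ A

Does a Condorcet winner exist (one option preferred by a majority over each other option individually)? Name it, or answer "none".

F vs C: 77–20 for F.
F vs B: 93–4 for F.
F vs A: 50–47 for F.
F vs E: 70–27 for F.
F vs D: 93–4 for F.
F beats every other option head-to-head.

F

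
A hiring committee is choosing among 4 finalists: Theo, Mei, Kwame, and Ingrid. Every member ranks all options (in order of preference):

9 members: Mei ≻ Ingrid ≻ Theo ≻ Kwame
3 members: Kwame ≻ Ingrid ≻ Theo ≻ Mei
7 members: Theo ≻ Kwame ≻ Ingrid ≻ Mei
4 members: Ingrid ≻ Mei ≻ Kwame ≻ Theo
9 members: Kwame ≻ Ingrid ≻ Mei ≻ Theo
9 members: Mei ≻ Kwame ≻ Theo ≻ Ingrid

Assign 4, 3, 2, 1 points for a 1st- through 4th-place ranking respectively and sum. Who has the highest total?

Kwame

Theo: 9·2 + 3·2 + 7·4 + 4·1 + 9·1 + 9·2 = 83
Mei: 9·4 + 3·1 + 7·1 + 4·3 + 9·2 + 9·4 = 112
Kwame: 9·1 + 3·4 + 7·3 + 4·2 + 9·4 + 9·3 = 113
Ingrid: 9·3 + 3·3 + 7·2 + 4·4 + 9·3 + 9·1 = 102
Kwame has the highest Borda score (113).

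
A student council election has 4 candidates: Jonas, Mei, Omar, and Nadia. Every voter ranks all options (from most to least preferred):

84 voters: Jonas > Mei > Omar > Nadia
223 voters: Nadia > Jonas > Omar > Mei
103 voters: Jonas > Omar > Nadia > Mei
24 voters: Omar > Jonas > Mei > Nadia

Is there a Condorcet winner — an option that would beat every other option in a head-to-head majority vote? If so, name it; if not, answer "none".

Nadia vs Jonas: 223–211 for Nadia.
Nadia vs Mei: 326–108 for Nadia.
Nadia vs Omar: 223–211 for Nadia.
Nadia beats every other option head-to-head.

Nadia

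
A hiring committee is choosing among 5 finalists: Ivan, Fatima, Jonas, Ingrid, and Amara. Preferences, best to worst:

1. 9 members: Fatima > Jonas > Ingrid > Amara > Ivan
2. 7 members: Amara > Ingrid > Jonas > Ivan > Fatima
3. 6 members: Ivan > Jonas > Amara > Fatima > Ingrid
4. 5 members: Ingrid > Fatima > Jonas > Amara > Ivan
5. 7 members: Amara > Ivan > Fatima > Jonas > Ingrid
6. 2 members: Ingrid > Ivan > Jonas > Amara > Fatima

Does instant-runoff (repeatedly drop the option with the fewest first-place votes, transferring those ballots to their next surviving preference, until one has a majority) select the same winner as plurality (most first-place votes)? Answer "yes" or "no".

Instant-runoff — R1 Ivan 6, Fatima 9, Jonas 0, Ingrid 7, Amara 14 (Jonas out); R2 Ivan 6, Fatima 9, Ingrid 7, Amara 14 (Ivan out); R3 Fatima 9, Ingrid 7, Amara 20 (Amara winner). Winner: Amara.
Plurality — first-place votes: Ivan 6, Fatima 9, Jonas 0, Ingrid 7, Amara 14. Winner: Amara.
The two methods agree.

yes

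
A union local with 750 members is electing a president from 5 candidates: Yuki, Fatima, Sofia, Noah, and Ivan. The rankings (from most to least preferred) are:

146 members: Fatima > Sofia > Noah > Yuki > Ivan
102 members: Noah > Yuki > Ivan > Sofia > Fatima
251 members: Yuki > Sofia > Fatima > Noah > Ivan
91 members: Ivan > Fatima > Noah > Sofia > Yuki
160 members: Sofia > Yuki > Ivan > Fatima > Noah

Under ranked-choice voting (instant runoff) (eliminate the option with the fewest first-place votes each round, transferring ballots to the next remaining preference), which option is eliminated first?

Round 1: Yuki 251, Fatima 146, Sofia 160, Noah 102, Ivan 91. Eliminate Ivan.

Ivan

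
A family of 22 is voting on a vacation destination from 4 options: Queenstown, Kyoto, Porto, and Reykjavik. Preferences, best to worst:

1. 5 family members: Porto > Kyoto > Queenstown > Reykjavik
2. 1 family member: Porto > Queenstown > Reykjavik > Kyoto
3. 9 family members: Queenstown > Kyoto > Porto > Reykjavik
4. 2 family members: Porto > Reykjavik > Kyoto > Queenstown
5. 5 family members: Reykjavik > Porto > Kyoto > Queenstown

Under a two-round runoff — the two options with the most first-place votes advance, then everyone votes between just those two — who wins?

Porto

Round 1 first-place votes: Queenstown 9, Kyoto 0, Porto 8, Reykjavik 5.
Queenstown and Porto advance.
Runoff: Queenstown is preferred to Porto by 9 voters; Porto by 13.
Porto wins the runoff.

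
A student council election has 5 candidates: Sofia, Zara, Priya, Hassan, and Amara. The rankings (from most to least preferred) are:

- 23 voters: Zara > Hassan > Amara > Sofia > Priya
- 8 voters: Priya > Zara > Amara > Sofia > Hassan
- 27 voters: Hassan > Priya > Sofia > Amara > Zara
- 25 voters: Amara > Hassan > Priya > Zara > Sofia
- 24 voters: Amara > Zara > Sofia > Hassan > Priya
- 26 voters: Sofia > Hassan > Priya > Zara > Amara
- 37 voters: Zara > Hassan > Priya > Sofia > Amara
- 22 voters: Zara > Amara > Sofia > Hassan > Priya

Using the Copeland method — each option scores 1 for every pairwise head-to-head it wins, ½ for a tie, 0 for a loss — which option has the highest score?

Zara

Sofia: loses to Zara, Priya, Hassan, and Amara → score 0.
Zara: beats Sofia, Priya, Hassan, and Amara → score 4.
Priya: beats Sofia and Amara; loses to Zara and Hassan → score 2.
Hassan: beats Sofia, Priya, and Amara; loses to Zara → score 3.
Amara: beats Sofia; loses to Zara, Priya, and Hassan → score 1.
Zara has the best pairwise record.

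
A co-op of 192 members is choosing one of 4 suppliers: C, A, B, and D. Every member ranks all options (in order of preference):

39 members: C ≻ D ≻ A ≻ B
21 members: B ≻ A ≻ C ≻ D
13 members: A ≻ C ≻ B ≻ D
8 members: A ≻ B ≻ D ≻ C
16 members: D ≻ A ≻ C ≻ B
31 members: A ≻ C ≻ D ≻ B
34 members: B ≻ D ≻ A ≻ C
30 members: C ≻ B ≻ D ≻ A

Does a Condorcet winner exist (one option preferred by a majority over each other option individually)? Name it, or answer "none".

none

Checking pairwise contests:
A beats C 123–69.
D beats A 119–73.
C beats B 129–63.
C beats D 134–58.
Every option loses at least one head-to-head, so there is no Condorcet winner.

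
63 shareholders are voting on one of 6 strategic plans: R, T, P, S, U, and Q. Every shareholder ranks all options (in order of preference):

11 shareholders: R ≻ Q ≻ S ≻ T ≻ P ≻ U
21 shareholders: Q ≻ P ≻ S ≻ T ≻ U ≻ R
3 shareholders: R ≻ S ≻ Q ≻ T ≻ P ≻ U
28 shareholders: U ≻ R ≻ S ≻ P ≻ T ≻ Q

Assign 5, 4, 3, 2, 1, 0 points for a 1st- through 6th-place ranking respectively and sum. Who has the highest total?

R: 11·5 + 21·0 + 3·5 + 28·4 = 182
T: 11·2 + 21·2 + 3·2 + 28·1 = 98
P: 11·1 + 21·4 + 3·1 + 28·2 = 154
S: 11·3 + 21·3 + 3·4 + 28·3 = 192
U: 11·0 + 21·1 + 3·0 + 28·5 = 161
Q: 11·4 + 21·5 + 3·3 + 28·0 = 158
S has the highest Borda score (192).

S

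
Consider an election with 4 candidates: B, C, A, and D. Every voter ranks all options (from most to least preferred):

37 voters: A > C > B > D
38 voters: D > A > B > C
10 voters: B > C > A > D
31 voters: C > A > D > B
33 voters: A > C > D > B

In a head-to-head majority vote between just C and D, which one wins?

C

Voters preferring C to D: 111; preferring D to C: 38.
C wins the head-to-head.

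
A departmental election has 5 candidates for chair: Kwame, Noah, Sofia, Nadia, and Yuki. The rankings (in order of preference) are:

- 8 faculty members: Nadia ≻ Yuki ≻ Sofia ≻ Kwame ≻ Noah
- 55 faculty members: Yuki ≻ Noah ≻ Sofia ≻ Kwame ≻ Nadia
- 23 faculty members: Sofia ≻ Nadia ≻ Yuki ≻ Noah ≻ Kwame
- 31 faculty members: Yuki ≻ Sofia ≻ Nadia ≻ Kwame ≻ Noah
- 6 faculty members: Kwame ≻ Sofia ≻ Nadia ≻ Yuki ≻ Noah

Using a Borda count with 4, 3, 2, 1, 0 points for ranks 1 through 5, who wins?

Kwame: 8·1 + 55·1 + 23·0 + 31·1 + 6·4 = 118
Noah: 8·0 + 55·3 + 23·1 + 31·0 + 6·0 = 188
Sofia: 8·2 + 55·2 + 23·4 + 31·3 + 6·3 = 329
Nadia: 8·4 + 55·0 + 23·3 + 31·2 + 6·2 = 175
Yuki: 8·3 + 55·4 + 23·2 + 31·4 + 6·1 = 420
Yuki has the highest Borda score (420).

Yuki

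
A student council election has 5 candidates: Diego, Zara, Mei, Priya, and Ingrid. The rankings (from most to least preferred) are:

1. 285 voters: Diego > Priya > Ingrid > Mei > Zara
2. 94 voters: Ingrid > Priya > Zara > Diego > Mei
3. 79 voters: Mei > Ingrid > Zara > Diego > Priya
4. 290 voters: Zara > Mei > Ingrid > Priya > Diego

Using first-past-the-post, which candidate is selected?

Zara

First-place votes: Diego 285, Zara 290, Mei 79, Priya 0, Ingrid 94.
Zara has the most first-place votes.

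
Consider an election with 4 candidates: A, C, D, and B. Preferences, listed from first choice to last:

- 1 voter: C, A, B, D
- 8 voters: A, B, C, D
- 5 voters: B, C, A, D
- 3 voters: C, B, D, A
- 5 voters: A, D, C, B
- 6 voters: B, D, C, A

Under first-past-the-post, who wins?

First-place votes: A 13, C 4, D 0, B 11.
A has the most first-place votes.

A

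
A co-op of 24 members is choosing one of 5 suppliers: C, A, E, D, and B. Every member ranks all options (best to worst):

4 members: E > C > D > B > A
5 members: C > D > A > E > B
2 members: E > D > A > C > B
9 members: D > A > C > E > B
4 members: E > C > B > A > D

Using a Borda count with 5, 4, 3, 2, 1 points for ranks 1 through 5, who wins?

D

C: 4·4 + 5·5 + 2·2 + 9·3 + 4·4 = 88
A: 4·1 + 5·3 + 2·3 + 9·4 + 4·2 = 69
E: 4·5 + 5·2 + 2·5 + 9·2 + 4·5 = 78
D: 4·3 + 5·4 + 2·4 + 9·5 + 4·1 = 89
B: 4·2 + 5·1 + 2·1 + 9·1 + 4·3 = 36
D has the highest Borda score (89).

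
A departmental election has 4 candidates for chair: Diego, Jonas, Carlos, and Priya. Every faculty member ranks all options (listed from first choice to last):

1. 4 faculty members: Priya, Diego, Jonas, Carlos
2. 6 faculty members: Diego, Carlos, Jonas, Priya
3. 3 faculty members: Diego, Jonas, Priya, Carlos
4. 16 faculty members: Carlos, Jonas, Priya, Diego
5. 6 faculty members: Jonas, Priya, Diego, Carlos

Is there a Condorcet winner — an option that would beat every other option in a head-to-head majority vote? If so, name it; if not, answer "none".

none

Checking pairwise contests:
Jonas beats Diego 22–13.
Carlos beats Jonas 22–13.
Diego beats Carlos 19–16.
Jonas beats Priya 31–4.
Every option loses at least one head-to-head, so there is no Condorcet winner.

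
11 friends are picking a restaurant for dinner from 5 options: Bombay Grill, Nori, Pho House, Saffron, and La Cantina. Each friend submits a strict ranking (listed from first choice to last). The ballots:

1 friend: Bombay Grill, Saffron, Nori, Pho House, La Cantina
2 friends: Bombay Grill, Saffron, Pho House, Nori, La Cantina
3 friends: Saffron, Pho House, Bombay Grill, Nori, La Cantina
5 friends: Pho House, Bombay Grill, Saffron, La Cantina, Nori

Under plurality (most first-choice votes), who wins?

First-place votes: Bombay Grill 3, Nori 0, Pho House 5, Saffron 3, La Cantina 0.
Pho House has the most first-place votes.

Pho House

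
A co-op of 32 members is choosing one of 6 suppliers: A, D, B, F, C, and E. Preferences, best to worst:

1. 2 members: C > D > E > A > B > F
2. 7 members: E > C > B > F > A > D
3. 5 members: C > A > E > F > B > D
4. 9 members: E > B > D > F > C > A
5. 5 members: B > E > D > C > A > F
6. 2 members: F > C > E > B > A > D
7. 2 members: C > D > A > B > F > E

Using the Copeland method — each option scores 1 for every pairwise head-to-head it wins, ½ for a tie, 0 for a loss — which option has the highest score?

A: loses to D, B, F, C, and E → score 0.
D: beats A and F; loses to B, C, and E → score 2.
B: beats A, D, and F; loses to C and E → score 3.
F: beats A; loses to D, B, C, and E → score 1.
C: beats A, D, B, and F; loses to E → score 4.
E: beats A, D, B, F, and C → score 5.
E has the best pairwise record.

E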